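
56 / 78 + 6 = 262 / 39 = 6.72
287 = 287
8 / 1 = 8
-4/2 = -2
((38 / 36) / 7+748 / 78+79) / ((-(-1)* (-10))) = -145357 / 16380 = -8.87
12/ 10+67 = 341/ 5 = 68.20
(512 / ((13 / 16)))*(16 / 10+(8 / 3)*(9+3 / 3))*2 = 6946816 / 195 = 35624.70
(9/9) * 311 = 311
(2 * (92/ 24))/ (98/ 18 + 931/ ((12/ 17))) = 276/ 47677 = 0.01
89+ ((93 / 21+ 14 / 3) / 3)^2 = 389722 / 3969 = 98.19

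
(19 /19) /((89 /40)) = 40 /89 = 0.45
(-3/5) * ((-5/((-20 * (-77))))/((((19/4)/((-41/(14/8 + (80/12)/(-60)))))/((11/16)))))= -1107/156940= -0.01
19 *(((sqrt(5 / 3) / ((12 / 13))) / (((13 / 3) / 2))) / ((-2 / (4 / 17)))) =-19 *sqrt(15) / 51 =-1.44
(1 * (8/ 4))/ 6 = 1/ 3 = 0.33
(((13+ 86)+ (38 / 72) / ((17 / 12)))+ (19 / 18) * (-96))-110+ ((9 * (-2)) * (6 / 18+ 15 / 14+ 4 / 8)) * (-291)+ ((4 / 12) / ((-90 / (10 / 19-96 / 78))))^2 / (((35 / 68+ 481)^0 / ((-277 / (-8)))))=1160275168603883 / 117613150200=9865.18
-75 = -75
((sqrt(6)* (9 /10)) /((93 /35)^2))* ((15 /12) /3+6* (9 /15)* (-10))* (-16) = 177.77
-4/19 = -0.21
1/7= 0.14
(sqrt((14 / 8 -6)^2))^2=18.06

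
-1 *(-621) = 621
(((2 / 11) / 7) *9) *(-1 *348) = -6264 / 77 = -81.35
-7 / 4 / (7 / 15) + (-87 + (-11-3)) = -419 / 4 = -104.75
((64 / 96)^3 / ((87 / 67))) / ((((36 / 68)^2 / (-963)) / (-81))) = 16574728 / 261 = 63504.70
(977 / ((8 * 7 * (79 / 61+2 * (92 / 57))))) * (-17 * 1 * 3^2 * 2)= -519745437 / 440356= -1180.28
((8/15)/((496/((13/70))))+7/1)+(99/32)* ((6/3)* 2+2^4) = 8967551/130200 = 68.88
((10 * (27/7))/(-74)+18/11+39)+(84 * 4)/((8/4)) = 592920/2849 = 208.12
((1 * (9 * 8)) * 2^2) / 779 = 288 / 779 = 0.37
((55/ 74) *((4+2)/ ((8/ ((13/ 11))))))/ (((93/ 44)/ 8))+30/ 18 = 14315/ 3441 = 4.16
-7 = -7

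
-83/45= -1.84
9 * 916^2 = 7551504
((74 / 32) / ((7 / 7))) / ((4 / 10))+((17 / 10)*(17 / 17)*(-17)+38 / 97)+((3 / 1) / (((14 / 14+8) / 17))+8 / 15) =-256499 / 15520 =-16.53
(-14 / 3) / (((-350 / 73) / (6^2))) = 876 / 25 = 35.04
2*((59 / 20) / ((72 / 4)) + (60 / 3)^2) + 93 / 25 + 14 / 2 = 729943 / 900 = 811.05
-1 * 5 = -5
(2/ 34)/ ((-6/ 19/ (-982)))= 9329/ 51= 182.92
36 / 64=9 / 16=0.56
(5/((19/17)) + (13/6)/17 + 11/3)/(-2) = -5341/1292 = -4.13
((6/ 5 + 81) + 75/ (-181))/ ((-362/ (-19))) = 703152/ 163805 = 4.29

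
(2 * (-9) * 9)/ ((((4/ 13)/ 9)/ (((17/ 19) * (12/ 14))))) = -483327/ 133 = -3634.04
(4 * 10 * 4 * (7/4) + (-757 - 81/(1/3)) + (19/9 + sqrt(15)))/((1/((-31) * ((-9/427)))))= -28613/61 + 279 * sqrt(15)/427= -466.53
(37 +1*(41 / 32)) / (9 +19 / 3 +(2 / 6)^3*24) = 11025 / 4672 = 2.36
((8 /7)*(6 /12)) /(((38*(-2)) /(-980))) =140 /19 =7.37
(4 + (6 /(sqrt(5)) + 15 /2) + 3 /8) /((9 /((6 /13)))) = 4*sqrt(5) /65 + 95 /156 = 0.75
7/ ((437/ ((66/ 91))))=66/ 5681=0.01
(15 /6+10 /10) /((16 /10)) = 35 /16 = 2.19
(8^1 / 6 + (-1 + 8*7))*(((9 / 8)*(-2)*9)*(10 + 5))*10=-342225 / 2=-171112.50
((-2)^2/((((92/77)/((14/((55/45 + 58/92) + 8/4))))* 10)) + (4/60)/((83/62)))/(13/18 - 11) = -1371648/11132375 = -0.12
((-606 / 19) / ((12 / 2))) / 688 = -101 / 13072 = -0.01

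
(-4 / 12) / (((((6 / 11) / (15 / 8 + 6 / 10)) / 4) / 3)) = -363 / 20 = -18.15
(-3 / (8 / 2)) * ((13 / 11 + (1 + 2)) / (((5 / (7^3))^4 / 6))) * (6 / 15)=-166699429.85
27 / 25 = 1.08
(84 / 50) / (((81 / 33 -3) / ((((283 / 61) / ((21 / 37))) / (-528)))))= 10471 / 219600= 0.05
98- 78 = 20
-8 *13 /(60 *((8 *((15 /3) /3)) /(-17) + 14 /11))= -2431 /685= -3.55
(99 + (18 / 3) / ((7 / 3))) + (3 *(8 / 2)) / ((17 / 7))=12675 / 119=106.51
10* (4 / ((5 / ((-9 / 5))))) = -72 / 5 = -14.40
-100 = -100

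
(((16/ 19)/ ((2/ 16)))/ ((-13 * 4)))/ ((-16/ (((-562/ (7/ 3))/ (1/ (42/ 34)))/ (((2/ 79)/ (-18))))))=7192476/ 4199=1712.90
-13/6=-2.17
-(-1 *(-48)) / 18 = -8 / 3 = -2.67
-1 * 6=-6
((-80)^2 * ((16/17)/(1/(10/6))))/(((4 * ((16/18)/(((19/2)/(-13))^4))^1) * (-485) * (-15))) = 5212840/47097089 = 0.11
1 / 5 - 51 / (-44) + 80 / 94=22853 / 10340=2.21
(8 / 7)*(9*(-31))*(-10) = 3188.57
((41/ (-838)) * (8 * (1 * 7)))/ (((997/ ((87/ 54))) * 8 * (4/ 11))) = -91553/ 60154992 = -0.00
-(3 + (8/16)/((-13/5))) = -73/26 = -2.81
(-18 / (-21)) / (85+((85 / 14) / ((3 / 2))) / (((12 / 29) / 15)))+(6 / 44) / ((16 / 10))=304647 / 3425840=0.09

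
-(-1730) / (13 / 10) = 17300 / 13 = 1330.77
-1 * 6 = -6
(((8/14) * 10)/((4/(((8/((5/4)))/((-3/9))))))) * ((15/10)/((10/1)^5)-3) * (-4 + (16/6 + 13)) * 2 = 1199994/625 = 1919.99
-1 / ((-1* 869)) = 1 / 869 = 0.00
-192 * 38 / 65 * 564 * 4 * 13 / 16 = -1028736 / 5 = -205747.20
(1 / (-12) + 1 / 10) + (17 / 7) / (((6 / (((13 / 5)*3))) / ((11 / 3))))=1623 / 140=11.59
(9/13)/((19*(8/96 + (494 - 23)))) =108/1396291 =0.00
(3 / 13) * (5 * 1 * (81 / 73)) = 1215 / 949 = 1.28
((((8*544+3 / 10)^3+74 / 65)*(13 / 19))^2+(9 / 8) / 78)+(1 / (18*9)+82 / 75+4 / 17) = 20562548356414055890564413034005241 / 6462261000000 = 3181943340947395329678.64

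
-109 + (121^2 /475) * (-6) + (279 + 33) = 8579 /475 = 18.06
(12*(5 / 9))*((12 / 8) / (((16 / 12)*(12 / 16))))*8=80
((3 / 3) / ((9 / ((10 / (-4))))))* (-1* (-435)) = -725 / 6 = -120.83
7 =7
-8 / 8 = -1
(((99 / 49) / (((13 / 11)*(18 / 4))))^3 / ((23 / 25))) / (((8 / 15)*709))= 0.00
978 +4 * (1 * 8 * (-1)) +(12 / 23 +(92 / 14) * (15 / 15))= 153448 / 161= 953.09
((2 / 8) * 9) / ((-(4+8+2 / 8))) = -9 / 49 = -0.18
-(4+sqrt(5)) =-4 - sqrt(5) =-6.24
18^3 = 5832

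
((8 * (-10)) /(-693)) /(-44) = -20 /7623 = -0.00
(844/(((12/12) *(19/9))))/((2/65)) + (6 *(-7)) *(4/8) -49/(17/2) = 4188145/323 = 12966.39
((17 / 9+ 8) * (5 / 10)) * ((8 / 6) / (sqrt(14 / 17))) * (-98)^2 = 69770.02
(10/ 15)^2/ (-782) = -2/ 3519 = -0.00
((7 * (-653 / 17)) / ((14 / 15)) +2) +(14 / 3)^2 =-80879 / 306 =-264.31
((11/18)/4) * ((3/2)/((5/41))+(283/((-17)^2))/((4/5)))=859859/416160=2.07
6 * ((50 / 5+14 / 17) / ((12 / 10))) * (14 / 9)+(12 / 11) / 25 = 3543836 / 42075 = 84.23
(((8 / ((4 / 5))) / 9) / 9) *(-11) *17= -1870 / 81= -23.09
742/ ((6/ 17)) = 6307/ 3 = 2102.33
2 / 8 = 1 / 4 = 0.25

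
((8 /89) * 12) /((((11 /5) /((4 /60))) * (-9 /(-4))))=128 /8811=0.01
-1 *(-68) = 68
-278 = -278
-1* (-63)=63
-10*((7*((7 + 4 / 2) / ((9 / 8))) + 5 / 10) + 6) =-625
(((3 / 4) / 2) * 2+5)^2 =529 / 16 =33.06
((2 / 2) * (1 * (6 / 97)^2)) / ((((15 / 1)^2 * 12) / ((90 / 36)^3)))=0.00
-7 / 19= -0.37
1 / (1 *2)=0.50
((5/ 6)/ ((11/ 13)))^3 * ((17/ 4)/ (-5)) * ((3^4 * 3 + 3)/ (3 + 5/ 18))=-38282725/ 628232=-60.94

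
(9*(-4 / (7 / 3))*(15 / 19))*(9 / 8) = -3645 / 266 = -13.70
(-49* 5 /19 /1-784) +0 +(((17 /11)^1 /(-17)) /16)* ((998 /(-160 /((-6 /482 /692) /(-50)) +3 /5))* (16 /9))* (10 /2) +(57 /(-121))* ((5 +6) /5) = -16687299687436124 /20913208771785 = -797.93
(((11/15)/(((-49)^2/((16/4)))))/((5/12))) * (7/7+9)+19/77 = 36457/132055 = 0.28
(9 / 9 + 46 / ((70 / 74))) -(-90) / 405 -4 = 14443 / 315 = 45.85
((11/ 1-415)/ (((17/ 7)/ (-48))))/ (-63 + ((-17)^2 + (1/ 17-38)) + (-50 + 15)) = 67872/ 1301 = 52.17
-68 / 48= -17 / 12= -1.42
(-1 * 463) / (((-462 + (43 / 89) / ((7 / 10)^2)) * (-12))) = -2019143 / 24125784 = -0.08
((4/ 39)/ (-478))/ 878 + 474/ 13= 149197661/ 4091919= 36.46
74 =74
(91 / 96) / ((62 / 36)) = 273 / 496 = 0.55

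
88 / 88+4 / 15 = 19 / 15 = 1.27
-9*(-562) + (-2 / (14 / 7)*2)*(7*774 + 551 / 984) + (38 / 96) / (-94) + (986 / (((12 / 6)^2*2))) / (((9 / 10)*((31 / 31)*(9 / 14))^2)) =-244893118153 / 44953056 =-5447.75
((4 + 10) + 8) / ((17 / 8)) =176 / 17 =10.35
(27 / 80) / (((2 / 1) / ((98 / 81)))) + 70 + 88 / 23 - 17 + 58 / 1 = 634967 / 5520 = 115.03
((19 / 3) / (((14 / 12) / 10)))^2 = 144400 / 49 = 2946.94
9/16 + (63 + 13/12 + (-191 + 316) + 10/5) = 9199/48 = 191.65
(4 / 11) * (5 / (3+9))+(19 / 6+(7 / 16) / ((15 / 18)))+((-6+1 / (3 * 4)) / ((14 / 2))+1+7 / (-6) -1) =1.83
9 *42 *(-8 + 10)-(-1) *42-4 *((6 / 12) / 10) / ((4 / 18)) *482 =1821 / 5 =364.20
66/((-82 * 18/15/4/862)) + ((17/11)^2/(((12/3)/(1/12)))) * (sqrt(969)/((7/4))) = -94820/41 + 289 * sqrt(969)/10164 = -2311.80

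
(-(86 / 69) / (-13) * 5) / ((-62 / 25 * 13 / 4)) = -21500 / 361491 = -0.06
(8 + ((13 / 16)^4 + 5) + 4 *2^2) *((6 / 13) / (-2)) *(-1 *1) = 5787315 / 851968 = 6.79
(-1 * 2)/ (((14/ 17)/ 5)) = -85/ 7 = -12.14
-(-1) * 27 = 27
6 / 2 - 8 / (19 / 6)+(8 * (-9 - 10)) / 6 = -1417 / 57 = -24.86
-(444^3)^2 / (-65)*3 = 22983654016954368 / 65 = 353594677183913.35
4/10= 2/5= 0.40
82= 82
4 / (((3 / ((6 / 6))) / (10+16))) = 104 / 3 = 34.67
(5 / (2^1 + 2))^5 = 3125 / 1024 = 3.05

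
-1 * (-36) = 36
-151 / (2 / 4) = -302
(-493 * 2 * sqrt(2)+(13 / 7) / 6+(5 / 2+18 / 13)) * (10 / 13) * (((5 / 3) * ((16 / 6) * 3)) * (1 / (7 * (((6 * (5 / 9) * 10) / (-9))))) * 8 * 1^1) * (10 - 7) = -329760 / 8281+851904 * sqrt(2) / 91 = 13199.46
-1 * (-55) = 55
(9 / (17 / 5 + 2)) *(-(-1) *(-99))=-165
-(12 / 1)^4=-20736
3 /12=1 /4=0.25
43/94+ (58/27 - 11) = -21305/2538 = -8.39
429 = 429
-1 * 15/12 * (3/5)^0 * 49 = -245/4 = -61.25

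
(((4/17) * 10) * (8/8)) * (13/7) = 520/119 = 4.37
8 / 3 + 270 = 818 / 3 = 272.67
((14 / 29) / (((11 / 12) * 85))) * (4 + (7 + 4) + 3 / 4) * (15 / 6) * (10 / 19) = 13230 / 103037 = 0.13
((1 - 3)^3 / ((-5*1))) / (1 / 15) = 24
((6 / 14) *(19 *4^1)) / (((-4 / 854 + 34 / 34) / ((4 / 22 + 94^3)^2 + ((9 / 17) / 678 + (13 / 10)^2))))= 55755117782530964050083 / 2469685625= 22575795566098.00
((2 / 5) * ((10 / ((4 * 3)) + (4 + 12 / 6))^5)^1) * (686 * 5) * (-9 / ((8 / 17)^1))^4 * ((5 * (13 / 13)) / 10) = 1367391647305.61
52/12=13/3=4.33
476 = 476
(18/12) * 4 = 6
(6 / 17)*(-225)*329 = -444150 / 17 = -26126.47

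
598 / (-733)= -598 / 733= -0.82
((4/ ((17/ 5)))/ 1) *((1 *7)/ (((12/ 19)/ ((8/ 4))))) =26.08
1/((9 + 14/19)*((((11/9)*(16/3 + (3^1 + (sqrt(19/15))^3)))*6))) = 320625/185198024 -3249*sqrt(285)/185198024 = 0.00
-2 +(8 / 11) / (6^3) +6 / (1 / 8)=13663 / 297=46.00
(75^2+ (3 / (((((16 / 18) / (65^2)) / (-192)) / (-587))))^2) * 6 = 15496402609499793750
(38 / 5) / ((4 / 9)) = 171 / 10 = 17.10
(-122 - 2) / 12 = -31 / 3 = -10.33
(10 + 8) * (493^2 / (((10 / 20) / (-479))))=-4191136956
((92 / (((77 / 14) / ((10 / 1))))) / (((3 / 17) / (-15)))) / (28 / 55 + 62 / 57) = -22287000 / 2503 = -8904.12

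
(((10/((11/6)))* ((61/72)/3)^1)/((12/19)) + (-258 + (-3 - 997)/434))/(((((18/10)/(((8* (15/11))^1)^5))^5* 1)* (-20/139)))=2159725431965219363593440460800000000000000000000000000000/258624430868680444513848809137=8350817533792254182192852000.00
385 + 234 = 619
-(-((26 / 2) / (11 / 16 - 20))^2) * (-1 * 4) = -173056 / 95481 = -1.81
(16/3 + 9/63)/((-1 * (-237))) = 115/4977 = 0.02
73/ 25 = 2.92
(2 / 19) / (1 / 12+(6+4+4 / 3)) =24 / 2603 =0.01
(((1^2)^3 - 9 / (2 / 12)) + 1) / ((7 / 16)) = -832 / 7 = -118.86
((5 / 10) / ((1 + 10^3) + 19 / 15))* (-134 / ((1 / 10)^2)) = -50250 / 7517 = -6.68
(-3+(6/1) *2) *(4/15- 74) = -3318/5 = -663.60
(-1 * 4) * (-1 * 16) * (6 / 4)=96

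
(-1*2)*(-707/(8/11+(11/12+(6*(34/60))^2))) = 4666200/43573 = 107.09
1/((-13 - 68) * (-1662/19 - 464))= 19/848718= 0.00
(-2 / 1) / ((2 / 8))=-8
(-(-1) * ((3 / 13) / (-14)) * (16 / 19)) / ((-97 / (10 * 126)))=4320 / 23959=0.18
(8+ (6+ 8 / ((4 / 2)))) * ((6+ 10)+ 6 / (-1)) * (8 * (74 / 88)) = 13320 / 11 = 1210.91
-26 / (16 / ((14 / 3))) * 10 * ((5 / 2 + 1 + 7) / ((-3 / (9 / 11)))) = 9555 / 44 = 217.16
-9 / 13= -0.69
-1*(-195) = 195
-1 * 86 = -86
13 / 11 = 1.18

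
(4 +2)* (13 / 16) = 39 / 8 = 4.88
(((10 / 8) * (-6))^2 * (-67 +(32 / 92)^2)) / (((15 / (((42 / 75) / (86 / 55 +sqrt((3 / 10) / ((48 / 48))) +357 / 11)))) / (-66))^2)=-12797790961946044824 / 647926318807077025 +75221387277032304 * sqrt(30) / 647926318807077025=-19.12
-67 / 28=-2.39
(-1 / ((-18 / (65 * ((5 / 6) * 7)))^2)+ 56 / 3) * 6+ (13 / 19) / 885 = -27789004261 / 10896120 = -2550.36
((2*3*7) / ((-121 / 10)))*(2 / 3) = -280 / 121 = -2.31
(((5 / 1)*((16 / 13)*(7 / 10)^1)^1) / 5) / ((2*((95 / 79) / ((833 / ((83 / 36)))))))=66333456 / 512525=129.42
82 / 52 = 41 / 26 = 1.58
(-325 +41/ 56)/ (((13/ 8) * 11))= -18159/ 1001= -18.14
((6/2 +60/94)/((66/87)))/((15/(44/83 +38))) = 2643147/214555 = 12.32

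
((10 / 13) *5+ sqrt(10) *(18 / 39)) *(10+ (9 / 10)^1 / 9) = 303 *sqrt(10) / 65+ 505 / 13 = 53.59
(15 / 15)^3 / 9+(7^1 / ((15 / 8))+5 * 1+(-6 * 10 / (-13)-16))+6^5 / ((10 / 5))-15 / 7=15902183 / 4095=3883.32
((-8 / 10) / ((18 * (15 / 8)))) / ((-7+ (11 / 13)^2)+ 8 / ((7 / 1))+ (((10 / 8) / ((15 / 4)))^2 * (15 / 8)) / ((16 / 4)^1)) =605696 / 130040325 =0.00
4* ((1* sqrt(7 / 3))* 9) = 12* sqrt(21) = 54.99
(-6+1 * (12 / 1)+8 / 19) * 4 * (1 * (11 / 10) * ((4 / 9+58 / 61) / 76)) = 8426 / 16245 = 0.52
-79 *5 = -395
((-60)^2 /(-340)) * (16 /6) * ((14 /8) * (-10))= 8400 /17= 494.12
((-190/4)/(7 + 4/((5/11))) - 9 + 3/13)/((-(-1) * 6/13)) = -25.51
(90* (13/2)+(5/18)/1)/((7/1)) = 1505/18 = 83.61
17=17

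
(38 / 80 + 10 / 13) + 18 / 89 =66943 / 46280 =1.45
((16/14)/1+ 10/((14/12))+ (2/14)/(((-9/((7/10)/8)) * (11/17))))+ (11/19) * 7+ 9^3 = 782398699/1053360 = 742.76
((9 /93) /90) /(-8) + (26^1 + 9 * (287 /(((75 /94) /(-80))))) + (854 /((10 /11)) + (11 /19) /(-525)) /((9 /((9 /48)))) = -3843442564211 /14842800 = -258943.23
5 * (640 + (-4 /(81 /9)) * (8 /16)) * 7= 201530 /9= 22392.22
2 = 2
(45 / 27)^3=125 / 27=4.63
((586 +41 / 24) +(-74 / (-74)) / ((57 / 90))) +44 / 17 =4588219 / 7752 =591.88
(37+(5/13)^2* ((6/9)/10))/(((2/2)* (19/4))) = 75056/9633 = 7.79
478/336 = 239/168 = 1.42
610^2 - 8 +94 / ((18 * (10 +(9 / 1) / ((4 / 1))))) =372092.43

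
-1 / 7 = -0.14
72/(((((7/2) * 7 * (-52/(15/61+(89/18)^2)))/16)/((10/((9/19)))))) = -1483644640/3147417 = -471.38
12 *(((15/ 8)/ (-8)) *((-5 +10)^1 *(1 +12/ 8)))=-1125/ 32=-35.16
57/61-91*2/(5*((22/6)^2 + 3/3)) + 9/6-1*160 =-488261/3050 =-160.09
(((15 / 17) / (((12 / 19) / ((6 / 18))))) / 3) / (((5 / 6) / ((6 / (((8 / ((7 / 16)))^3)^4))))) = 262984456819 / 328827822935179135520079872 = 0.00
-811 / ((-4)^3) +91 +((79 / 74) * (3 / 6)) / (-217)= 53271151 / 513856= 103.67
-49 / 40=-1.22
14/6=2.33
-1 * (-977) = 977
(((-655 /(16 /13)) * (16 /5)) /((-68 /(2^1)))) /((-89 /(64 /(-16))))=3406 /1513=2.25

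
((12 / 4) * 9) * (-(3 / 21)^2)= -27 / 49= -0.55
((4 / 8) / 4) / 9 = 1 / 72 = 0.01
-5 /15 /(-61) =1 /183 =0.01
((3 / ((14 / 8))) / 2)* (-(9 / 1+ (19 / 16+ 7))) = -825 / 56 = -14.73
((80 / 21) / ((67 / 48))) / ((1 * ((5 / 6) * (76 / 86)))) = 33024 / 8911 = 3.71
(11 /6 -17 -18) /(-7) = 4.74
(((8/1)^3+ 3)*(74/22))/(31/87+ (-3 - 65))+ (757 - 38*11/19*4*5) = 3772642/12947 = 291.39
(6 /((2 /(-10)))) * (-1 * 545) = 16350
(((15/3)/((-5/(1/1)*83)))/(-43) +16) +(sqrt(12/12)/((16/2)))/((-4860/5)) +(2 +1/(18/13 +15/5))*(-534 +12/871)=-539080164892853/459276850656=-1173.76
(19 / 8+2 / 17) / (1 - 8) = -339 / 952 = -0.36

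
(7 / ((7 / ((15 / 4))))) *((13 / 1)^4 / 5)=85683 / 4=21420.75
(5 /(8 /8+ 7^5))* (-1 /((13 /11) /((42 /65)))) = -21 /129116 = -0.00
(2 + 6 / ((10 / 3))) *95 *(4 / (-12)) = -361 / 3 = -120.33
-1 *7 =-7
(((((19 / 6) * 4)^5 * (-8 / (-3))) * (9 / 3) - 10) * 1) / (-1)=-633878914 / 243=-2608555.20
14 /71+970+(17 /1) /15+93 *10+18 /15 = 1902.53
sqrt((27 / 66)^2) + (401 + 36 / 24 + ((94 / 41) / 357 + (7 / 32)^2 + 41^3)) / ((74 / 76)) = 217160899672109 / 3050116608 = 71197.57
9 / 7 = 1.29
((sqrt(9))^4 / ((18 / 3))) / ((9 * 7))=3 / 14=0.21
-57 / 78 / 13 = -19 / 338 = -0.06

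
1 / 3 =0.33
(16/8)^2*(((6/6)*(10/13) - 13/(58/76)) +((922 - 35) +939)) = 2729080/377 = 7238.94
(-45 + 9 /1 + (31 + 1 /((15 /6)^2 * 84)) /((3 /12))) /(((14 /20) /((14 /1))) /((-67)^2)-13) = -829639024 /122549595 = -6.77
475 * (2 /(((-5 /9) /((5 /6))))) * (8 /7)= -11400 /7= -1628.57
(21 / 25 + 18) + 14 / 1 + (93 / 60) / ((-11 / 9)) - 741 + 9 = -770471 / 1100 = -700.43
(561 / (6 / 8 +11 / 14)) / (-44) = -357 / 43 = -8.30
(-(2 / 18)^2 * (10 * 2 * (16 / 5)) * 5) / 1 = -320 / 81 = -3.95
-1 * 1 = -1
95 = 95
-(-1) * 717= 717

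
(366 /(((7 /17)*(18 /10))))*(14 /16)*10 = 25925 /6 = 4320.83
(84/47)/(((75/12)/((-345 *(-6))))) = 139104/235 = 591.93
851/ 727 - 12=-7873/ 727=-10.83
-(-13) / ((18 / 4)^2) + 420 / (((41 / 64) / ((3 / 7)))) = 935252 / 3321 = 281.62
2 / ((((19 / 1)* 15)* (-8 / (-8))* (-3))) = -2 / 855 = -0.00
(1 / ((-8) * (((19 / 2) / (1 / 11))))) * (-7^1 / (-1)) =-7 / 836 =-0.01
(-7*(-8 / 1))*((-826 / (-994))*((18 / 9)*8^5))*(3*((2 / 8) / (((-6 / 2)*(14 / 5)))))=-19333120 / 71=-272297.46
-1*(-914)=914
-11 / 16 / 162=-11 / 2592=-0.00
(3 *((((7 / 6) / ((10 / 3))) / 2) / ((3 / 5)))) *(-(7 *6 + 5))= -329 / 8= -41.12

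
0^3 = 0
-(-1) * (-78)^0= 1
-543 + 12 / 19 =-10305 / 19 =-542.37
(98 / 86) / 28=7 / 172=0.04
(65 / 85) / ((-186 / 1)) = -13 / 3162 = -0.00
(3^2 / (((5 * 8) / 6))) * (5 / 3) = 9 / 4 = 2.25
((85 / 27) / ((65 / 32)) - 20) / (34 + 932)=-3238 / 169533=-0.02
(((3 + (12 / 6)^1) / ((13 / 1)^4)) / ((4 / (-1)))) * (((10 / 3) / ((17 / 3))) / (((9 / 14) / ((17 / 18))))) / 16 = -175 / 74030112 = -0.00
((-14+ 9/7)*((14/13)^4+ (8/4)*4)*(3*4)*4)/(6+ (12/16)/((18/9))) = -3040570368/3398759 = -894.61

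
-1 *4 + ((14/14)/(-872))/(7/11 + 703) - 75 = -533193131/6749280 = -79.00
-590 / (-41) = 590 / 41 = 14.39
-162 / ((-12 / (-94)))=-1269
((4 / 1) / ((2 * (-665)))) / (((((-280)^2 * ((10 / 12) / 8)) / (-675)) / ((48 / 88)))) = 243 / 1792175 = 0.00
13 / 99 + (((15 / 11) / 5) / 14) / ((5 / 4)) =509 / 3465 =0.15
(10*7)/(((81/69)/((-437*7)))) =-4924990/27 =-182407.04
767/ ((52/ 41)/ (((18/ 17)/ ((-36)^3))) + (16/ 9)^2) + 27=5008303737/ 185587072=26.99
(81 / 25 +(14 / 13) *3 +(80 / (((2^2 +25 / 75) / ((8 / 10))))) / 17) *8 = 324408 / 5525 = 58.72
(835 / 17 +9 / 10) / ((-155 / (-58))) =18.72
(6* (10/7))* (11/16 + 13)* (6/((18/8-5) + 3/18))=-59130/217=-272.49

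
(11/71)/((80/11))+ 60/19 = 343099/107920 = 3.18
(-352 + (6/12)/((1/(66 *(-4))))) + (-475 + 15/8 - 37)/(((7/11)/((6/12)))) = -14157/16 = -884.81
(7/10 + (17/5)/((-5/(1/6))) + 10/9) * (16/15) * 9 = 6112/375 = 16.30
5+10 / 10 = 6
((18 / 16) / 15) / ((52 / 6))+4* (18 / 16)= 4689 / 1040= 4.51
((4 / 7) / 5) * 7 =4 / 5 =0.80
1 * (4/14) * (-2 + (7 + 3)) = 16/7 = 2.29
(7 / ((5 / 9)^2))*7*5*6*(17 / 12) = 67473 / 10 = 6747.30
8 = 8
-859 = -859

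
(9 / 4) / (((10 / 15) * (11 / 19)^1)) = 513 / 88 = 5.83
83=83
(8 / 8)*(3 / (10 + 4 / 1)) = 3 / 14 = 0.21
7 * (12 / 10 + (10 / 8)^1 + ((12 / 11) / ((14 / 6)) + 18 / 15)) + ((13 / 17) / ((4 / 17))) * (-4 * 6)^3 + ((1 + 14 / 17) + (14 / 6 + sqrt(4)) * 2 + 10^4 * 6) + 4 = 169593811 / 11220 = 15115.31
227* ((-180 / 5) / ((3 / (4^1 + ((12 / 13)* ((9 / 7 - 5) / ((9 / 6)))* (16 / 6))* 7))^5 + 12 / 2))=-57213306753024 / 42006813469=-1362.00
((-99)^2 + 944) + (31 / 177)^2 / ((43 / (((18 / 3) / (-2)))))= 4825030544 / 449049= 10745.00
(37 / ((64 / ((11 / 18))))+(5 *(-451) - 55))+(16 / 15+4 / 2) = -2306.58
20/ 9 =2.22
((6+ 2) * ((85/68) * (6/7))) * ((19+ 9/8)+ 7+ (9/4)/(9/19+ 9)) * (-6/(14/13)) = -256113/196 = -1306.70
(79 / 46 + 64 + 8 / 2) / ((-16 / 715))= -3115.50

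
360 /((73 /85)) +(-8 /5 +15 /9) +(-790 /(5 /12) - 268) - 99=-2018912 /1095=-1843.76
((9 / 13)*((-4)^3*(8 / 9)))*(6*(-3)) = 9216 / 13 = 708.92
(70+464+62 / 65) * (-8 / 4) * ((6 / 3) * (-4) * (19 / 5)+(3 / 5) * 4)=29957.42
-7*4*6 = -168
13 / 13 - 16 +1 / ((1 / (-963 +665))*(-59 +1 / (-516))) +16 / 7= -1633229 / 213115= -7.66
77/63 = 11/9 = 1.22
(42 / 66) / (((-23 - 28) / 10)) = -70 / 561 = -0.12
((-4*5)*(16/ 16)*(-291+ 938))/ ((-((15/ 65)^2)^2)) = 4562707.90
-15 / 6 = -5 / 2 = -2.50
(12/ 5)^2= 5.76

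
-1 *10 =-10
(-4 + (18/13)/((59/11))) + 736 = 561642/767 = 732.26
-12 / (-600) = 1 / 50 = 0.02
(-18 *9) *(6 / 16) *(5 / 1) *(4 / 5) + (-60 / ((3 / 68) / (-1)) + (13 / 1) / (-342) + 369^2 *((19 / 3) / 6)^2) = 104533813 / 684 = 152827.21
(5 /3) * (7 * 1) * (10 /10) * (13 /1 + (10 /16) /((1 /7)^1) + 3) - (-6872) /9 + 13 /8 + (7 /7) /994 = 8971853 /8946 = 1002.89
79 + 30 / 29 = 2321 / 29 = 80.03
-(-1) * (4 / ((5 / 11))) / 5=44 / 25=1.76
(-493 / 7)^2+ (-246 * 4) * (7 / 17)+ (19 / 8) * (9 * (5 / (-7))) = 30252823 / 6664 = 4539.74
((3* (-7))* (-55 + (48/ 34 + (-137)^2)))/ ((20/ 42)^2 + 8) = -1473249141/ 30838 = -47773.82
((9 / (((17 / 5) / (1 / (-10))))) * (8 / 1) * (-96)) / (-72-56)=-27 / 17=-1.59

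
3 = 3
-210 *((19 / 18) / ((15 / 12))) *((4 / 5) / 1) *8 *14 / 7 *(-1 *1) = 2269.87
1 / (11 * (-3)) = -0.03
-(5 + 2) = -7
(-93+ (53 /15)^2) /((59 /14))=-253624 /13275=-19.11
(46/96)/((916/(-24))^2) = 0.00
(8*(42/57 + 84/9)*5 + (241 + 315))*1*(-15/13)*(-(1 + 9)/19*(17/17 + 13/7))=4204000/2527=1663.63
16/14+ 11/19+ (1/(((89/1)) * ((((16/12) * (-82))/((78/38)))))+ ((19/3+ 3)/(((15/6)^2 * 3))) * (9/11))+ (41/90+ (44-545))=-4789413152197/9609276600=-498.42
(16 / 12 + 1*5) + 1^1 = 22 / 3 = 7.33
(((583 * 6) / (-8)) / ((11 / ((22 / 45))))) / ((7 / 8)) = -2332 / 105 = -22.21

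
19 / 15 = 1.27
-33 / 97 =-0.34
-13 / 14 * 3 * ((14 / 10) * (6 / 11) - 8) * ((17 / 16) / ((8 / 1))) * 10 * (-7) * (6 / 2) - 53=-433123 / 704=-615.23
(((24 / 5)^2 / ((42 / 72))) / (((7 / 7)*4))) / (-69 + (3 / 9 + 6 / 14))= -5184 / 35825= -0.14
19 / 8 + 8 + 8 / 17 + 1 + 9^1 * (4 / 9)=2155 / 136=15.85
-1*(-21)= 21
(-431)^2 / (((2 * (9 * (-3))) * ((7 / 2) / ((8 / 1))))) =-1486088 / 189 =-7862.90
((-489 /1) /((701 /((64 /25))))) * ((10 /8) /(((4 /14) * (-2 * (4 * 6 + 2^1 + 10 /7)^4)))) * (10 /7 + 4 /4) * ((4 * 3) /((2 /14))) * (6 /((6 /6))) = 46572197 /5512888320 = 0.01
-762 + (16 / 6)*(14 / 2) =-2230 / 3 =-743.33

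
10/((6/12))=20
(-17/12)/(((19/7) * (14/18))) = -51/76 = -0.67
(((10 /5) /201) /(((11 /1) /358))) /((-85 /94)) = -67304 /187935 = -0.36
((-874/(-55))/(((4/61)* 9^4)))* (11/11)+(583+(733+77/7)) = 1327.04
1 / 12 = 0.08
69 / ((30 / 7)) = 161 / 10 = 16.10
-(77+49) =-126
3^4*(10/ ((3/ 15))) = 4050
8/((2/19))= 76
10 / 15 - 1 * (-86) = 260 / 3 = 86.67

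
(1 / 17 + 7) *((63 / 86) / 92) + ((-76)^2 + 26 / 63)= 6118545617 / 1059219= 5776.47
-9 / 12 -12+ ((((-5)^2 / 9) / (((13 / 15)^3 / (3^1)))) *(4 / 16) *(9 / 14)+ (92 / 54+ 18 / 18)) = -26538055 / 3321864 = -7.99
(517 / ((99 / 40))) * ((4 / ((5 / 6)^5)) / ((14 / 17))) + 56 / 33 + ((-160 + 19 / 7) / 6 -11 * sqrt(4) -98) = 687265441 / 288750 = 2380.14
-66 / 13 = -5.08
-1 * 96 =-96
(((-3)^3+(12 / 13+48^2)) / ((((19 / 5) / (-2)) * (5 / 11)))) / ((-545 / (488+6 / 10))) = 1591580298 / 673075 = 2364.64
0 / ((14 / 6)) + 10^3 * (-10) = -10000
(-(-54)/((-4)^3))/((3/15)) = -135/32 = -4.22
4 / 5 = 0.80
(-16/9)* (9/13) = -1.23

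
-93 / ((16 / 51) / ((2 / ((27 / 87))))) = -1910.38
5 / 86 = 0.06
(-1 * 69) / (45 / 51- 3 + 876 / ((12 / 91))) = -1173 / 112895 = -0.01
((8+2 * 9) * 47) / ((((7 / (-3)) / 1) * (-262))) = 1833 / 917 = 2.00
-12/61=-0.20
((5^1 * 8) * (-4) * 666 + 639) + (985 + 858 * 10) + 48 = -96308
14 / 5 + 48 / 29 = 646 / 145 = 4.46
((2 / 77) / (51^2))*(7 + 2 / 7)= 2 / 27489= 0.00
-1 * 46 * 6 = -276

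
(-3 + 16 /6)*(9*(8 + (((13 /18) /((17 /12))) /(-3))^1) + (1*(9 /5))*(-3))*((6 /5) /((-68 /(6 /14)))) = 16593 /101150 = 0.16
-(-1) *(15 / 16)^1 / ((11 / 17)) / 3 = 85 / 176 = 0.48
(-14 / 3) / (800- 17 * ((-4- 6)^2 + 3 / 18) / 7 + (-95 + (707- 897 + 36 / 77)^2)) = -166012 / 1294334887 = -0.00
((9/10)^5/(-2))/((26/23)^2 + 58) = -31236921/6271600000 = -0.00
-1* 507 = -507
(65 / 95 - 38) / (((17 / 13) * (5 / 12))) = -110604 / 1615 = -68.49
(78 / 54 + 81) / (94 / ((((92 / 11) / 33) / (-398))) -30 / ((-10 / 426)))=-17066 / 30291705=-0.00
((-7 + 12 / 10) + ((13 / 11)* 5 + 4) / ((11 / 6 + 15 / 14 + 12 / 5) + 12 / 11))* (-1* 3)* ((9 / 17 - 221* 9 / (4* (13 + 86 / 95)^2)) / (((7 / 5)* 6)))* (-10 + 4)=57070542916953 / 3067967052346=18.60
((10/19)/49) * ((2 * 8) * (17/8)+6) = 400/931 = 0.43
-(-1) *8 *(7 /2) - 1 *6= 22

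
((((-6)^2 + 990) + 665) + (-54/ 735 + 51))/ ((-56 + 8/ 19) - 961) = -8108668/ 4732175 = -1.71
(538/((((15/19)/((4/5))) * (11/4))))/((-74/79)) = -6460304/30525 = -211.64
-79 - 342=-421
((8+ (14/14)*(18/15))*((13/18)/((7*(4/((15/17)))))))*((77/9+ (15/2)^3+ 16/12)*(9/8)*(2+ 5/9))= 259.91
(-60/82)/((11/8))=-240/451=-0.53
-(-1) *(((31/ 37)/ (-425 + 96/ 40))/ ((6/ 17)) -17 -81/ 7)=-93835645/ 3283602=-28.58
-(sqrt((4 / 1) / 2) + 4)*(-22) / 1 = 22*sqrt(2) + 88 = 119.11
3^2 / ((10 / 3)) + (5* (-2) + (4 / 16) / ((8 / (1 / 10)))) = -467 / 64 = -7.30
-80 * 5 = -400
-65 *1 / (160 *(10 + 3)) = -1 / 32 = -0.03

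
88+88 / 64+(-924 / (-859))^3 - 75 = 79202686777 / 5070718232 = 15.62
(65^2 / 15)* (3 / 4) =845 / 4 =211.25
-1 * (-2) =2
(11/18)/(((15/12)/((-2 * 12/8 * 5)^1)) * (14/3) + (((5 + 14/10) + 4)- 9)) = 55/91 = 0.60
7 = 7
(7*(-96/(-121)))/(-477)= -224/19239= -0.01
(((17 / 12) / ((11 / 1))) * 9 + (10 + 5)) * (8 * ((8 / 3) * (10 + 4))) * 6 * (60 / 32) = 597240 / 11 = 54294.55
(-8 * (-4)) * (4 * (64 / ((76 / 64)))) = 131072 / 19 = 6898.53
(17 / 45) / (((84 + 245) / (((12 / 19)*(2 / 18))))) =68 / 843885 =0.00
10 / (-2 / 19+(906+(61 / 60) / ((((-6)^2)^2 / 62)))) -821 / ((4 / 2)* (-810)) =561412063469 / 1084166352180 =0.52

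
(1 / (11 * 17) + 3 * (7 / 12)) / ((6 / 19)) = 24947 / 4488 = 5.56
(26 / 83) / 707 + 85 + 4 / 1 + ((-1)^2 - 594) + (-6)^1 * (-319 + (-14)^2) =13731380 / 58681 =234.00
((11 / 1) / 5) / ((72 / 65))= 143 / 72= 1.99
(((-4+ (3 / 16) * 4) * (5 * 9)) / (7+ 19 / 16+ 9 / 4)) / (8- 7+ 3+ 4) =-585 / 334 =-1.75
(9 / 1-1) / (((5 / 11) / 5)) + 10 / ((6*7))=1853 / 21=88.24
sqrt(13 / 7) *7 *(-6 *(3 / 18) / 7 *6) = -6 *sqrt(91) / 7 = -8.18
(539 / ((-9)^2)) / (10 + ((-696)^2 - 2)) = 539 / 39238344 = 0.00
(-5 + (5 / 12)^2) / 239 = -0.02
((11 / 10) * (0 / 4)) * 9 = 0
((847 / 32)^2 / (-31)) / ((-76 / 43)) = 30848587 / 2412544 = 12.79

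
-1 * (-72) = 72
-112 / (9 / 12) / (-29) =448 / 87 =5.15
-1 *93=-93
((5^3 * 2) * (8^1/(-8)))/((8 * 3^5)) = -125/972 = -0.13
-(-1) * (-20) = -20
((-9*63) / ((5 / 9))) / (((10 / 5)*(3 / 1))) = -1701 / 10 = -170.10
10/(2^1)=5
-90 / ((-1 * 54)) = 5 / 3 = 1.67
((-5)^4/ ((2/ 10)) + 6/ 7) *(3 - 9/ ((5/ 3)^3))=2888292/ 875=3300.91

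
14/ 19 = 0.74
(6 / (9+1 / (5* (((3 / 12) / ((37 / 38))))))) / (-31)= -0.02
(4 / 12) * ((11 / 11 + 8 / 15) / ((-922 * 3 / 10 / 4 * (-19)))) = 92 / 236493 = 0.00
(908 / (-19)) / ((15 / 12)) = -3632 / 95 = -38.23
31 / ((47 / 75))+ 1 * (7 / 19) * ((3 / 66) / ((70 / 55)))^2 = 4947647 / 100016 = 49.47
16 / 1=16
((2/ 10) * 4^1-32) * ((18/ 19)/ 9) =-312/ 95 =-3.28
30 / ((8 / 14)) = 105 / 2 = 52.50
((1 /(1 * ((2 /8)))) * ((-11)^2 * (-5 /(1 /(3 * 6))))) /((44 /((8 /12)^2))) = -440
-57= -57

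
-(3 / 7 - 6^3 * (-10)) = -15123 / 7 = -2160.43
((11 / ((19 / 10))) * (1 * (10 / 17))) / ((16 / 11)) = 3025 / 1292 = 2.34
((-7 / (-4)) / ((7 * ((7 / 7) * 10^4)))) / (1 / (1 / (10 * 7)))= 1 / 2800000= 0.00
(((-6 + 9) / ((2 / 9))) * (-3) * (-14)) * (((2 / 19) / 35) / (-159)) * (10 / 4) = -27 / 1007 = -0.03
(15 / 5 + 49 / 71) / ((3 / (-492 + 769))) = 72574 / 213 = 340.72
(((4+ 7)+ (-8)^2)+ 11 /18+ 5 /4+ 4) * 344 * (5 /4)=625865 /18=34770.28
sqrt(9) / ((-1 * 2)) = -3 / 2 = -1.50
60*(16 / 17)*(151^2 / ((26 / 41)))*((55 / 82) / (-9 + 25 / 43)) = -6470923800 / 40001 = -161769.05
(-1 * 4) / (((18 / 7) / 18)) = -28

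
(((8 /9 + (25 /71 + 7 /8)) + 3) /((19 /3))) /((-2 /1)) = -26153 /64752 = -0.40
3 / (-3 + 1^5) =-3 / 2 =-1.50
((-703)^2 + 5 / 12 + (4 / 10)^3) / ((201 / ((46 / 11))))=17050227083 / 1658250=10282.06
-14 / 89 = -0.16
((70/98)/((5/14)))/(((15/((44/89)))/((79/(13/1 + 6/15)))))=6952/17889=0.39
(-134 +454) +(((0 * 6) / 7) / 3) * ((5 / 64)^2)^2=320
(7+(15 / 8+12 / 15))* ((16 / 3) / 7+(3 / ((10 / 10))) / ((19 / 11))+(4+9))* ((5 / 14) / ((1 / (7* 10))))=498585 / 133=3748.76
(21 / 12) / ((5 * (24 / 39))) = 91 / 160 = 0.57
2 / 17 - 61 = -1035 / 17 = -60.88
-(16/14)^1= -8/7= -1.14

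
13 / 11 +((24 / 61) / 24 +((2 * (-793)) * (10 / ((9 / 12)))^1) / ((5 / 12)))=-34053788 / 671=-50750.80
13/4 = 3.25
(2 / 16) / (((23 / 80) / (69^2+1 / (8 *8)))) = 1523525 / 736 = 2070.01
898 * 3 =2694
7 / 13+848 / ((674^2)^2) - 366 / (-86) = 34566419629107 / 7209936028399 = 4.79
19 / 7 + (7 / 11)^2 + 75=66167 / 847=78.12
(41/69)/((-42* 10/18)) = -41/1610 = -0.03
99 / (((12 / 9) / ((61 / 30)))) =6039 / 40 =150.98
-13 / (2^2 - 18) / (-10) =-13 / 140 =-0.09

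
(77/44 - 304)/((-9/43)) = 17329/12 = 1444.08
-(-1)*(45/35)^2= 81/49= 1.65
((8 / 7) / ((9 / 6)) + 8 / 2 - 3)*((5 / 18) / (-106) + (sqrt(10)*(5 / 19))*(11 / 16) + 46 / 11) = 2035*sqrt(10) / 6384 + 3245381 / 440748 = 8.37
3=3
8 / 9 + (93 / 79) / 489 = 103295 / 115893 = 0.89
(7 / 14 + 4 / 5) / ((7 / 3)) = 39 / 70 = 0.56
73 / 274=0.27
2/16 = 0.12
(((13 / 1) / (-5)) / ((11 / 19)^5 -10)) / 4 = 2476099 / 37846060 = 0.07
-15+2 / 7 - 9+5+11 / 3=-316 / 21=-15.05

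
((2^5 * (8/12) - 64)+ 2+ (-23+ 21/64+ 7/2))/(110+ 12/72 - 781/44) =-11489/17744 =-0.65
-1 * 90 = -90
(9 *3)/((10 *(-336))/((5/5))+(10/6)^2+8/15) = -1215/151051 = -0.01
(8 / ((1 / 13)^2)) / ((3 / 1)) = 1352 / 3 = 450.67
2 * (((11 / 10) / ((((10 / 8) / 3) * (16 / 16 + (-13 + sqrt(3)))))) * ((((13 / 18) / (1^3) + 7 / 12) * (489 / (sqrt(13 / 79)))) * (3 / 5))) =-21516 * sqrt(1027) / 1625 - 1793 * sqrt(3081) / 1625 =-485.57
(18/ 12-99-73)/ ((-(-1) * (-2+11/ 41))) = 13981/ 142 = 98.46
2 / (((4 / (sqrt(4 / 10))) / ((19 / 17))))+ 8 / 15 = 19*sqrt(10) / 170+ 8 / 15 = 0.89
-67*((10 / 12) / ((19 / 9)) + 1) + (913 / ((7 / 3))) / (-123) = -1053831 / 10906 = -96.63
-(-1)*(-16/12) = -1.33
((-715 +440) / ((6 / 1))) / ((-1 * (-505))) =-55 / 606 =-0.09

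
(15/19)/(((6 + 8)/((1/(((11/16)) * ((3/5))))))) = 200/1463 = 0.14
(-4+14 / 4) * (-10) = 5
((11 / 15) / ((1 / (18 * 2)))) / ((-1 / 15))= -396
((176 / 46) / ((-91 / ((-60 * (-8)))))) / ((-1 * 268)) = 10560 / 140231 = 0.08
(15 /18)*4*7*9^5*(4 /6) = 918540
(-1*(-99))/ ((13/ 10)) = 990/ 13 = 76.15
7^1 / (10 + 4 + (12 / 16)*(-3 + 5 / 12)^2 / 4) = 5376 / 11713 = 0.46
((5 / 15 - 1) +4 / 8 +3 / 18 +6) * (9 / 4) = 27 / 2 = 13.50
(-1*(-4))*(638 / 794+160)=643.21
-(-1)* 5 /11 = 5 /11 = 0.45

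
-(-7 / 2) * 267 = 1869 / 2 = 934.50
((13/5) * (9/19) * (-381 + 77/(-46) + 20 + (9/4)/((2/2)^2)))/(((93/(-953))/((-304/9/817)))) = -547742468/2912605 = -188.06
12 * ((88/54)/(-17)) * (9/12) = -44/51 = -0.86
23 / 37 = 0.62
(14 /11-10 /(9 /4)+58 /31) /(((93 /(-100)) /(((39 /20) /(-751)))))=-259480 /71449389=-0.00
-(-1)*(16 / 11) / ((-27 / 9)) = -16 / 33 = -0.48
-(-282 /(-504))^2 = -2209 /7056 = -0.31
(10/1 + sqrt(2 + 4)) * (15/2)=15 * sqrt(6)/2 + 75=93.37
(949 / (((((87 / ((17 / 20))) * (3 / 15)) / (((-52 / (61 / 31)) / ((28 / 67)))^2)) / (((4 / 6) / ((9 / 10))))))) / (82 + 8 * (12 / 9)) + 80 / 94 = 2765617157871095 / 1865349289062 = 1482.63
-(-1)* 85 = 85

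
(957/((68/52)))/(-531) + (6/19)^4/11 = -5940953393/4313494779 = -1.38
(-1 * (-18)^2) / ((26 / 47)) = -7614 / 13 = -585.69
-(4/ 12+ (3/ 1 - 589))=1757/ 3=585.67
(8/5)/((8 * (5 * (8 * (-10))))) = -1/2000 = -0.00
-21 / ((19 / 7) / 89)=-688.58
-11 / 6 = -1.83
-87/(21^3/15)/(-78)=145/80262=0.00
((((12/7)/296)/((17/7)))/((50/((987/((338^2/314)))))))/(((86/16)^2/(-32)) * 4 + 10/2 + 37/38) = 80755776/1474466623175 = 0.00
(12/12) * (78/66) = 13/11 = 1.18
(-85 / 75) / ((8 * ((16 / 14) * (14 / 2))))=-17 / 960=-0.02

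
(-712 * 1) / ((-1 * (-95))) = -7.49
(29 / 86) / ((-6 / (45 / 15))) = -29 / 172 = -0.17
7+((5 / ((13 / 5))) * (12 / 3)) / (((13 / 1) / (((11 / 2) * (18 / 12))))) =11.88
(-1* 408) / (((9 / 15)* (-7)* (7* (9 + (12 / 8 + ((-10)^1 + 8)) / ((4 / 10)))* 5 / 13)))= 7072 / 1519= 4.66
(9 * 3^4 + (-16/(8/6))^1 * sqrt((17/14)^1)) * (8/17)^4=2985984/83521 - 24576 * sqrt(238)/584647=35.10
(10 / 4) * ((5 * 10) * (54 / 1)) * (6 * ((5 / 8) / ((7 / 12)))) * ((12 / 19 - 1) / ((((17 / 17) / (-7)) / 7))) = 14883750 / 19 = 783355.26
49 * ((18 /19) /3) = 294 /19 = 15.47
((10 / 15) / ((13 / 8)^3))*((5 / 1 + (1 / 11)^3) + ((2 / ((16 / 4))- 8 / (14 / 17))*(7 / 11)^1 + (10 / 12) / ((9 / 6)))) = -3769856 / 78953589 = -0.05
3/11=0.27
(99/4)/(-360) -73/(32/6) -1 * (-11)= -441/160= -2.76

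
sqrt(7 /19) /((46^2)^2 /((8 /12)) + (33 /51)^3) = 4913 * sqrt(133) /626935653137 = 0.00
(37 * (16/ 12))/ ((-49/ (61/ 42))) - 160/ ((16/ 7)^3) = -5871997/ 395136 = -14.86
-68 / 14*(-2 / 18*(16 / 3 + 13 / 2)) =1207 / 189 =6.39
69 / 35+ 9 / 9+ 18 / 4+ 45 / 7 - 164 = -1501 / 10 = -150.10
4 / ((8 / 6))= 3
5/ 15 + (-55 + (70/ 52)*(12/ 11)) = -22822/ 429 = -53.20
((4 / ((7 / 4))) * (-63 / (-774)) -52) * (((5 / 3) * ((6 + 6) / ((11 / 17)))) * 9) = -6817680 / 473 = -14413.70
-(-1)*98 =98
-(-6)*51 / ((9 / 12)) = 408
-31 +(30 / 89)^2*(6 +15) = -226651 / 7921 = -28.61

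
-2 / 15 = -0.13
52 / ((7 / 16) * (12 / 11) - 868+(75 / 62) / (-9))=-212784 / 3550453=-0.06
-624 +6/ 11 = -6858/ 11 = -623.45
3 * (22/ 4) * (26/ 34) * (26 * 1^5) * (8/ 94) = 27.92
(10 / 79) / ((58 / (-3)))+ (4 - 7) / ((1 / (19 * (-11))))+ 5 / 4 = 628.24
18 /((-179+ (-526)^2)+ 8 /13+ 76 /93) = 21762 /334286605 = 0.00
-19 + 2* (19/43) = -779/43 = -18.12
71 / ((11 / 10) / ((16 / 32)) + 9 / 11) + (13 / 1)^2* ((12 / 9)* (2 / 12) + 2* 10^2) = 50588453 / 1494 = 33861.08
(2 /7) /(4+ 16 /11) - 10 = -2089 /210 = -9.95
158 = 158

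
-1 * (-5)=5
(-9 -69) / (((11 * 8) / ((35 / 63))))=-65 / 132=-0.49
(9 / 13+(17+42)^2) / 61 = 742 / 13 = 57.08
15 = 15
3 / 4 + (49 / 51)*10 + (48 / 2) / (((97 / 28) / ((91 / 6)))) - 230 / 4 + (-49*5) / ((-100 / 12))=8640431 / 98940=87.33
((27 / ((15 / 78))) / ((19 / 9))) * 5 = 6318 / 19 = 332.53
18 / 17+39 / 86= 2211 / 1462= 1.51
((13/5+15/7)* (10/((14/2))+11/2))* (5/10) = 8051/490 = 16.43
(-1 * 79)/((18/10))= -395/9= -43.89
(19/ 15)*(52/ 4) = 247/ 15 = 16.47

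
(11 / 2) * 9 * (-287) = -28413 / 2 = -14206.50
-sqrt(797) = -28.23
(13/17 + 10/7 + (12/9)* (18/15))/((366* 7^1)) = 37/24990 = 0.00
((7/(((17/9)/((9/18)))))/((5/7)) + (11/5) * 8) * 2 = 40.39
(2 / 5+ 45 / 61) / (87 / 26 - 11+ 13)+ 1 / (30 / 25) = 266107 / 254370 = 1.05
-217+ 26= -191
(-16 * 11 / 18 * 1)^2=7744 / 81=95.60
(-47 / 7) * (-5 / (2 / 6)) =705 / 7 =100.71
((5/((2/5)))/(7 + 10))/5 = 0.15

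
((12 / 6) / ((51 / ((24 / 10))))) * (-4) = -0.38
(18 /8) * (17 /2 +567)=1294.88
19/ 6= 3.17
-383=-383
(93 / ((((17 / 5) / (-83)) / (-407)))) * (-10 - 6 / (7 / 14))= -345579630 / 17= -20328213.53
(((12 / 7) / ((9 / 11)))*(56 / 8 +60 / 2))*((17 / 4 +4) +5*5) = 7733 / 3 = 2577.67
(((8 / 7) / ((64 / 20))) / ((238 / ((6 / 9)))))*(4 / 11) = 10 / 27489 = 0.00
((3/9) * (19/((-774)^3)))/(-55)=19/76507995960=0.00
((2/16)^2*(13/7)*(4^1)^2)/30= 13/840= 0.02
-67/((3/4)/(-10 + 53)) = -11524/3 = -3841.33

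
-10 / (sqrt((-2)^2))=-5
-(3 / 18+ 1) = -7 / 6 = -1.17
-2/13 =-0.15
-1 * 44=-44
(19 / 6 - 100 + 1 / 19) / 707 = -11033 / 80598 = -0.14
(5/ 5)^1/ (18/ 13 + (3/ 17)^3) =63869/ 88785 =0.72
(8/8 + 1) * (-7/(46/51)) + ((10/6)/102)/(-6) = -655567/42228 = -15.52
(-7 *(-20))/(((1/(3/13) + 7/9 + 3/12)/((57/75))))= 19152/965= 19.85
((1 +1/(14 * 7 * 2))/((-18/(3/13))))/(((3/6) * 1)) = -0.03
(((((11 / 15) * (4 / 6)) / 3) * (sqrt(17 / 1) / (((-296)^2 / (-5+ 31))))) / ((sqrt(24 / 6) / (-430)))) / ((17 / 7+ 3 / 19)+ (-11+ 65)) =-817817 * sqrt(17) / 4450936608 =-0.00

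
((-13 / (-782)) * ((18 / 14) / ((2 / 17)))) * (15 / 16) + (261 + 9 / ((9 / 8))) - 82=1928603 / 10304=187.17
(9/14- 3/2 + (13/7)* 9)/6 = 37/14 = 2.64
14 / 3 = 4.67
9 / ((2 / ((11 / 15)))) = 33 / 10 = 3.30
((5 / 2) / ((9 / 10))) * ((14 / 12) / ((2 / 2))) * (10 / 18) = 875 / 486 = 1.80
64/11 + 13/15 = 6.68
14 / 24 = 7 / 12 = 0.58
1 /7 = 0.14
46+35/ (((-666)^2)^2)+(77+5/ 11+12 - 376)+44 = -425356042143647/ 2164161176496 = -196.55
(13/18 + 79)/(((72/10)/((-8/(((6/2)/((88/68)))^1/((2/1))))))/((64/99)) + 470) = 1836800/10791621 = 0.17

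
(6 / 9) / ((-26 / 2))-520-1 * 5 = -20477 / 39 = -525.05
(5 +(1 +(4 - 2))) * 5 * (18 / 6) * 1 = 120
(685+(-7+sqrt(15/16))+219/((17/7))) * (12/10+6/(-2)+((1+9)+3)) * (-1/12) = -60942/85 - 7 * sqrt(15)/30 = -717.87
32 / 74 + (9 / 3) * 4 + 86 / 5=5482 / 185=29.63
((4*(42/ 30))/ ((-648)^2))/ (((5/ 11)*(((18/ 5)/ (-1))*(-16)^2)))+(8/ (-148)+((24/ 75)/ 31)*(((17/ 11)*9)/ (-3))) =-15549970407113/ 152580348518400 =-0.10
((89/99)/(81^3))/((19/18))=178/111071169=0.00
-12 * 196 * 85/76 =-49980/19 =-2630.53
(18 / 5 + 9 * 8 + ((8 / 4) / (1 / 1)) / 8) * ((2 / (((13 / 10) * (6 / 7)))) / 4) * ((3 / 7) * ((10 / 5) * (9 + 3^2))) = 13653 / 26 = 525.12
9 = 9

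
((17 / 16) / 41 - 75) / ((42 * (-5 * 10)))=49183 / 1377600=0.04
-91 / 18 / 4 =-91 / 72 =-1.26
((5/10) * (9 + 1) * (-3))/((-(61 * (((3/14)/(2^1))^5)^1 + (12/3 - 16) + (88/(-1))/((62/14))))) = -8002821120/17003384071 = -0.47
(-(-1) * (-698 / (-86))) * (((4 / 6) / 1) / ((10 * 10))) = 349 / 6450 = 0.05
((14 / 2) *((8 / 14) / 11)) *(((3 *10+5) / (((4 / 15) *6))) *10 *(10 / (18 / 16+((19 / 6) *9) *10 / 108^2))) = 34020000 / 49159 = 692.04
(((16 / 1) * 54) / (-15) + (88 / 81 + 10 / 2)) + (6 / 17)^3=-102412439 / 1989765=-51.47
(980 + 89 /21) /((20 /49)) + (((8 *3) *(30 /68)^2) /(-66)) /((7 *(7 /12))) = 22537253593 /9346260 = 2411.37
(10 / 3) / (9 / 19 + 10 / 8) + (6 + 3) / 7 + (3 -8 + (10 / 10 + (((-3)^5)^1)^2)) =162441652 / 2751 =59048.22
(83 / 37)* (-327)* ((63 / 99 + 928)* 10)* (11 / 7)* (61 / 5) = -33823928430 / 259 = -130594318.26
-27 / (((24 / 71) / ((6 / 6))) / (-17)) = 10863 / 8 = 1357.88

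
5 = 5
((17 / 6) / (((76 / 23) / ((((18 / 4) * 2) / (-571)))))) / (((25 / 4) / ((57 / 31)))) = -3519 / 885050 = -0.00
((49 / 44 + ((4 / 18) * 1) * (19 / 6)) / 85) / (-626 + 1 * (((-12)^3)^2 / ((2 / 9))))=127 / 79811633880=0.00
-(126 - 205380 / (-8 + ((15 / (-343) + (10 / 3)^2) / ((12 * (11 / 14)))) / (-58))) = -348417794214 / 13539349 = -25733.72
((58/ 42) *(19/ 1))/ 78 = 551/ 1638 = 0.34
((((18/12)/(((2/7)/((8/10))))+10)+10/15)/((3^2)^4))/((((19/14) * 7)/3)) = 446/623295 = 0.00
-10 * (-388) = 3880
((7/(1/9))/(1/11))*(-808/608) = -69993/76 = -920.96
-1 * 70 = -70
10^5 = 100000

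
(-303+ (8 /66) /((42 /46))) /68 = -209887 /47124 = -4.45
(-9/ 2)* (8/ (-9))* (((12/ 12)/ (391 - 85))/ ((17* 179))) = 2/ 465579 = 0.00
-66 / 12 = -11 / 2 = -5.50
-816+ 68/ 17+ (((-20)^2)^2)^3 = 4095999999999188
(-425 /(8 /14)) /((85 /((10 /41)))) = -175 /82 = -2.13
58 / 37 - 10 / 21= 848 / 777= 1.09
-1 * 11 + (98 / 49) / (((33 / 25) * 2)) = -338 / 33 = -10.24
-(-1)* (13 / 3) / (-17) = -13 / 51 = -0.25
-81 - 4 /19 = -1543 /19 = -81.21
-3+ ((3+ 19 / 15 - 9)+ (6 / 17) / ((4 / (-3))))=-4079 / 510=-8.00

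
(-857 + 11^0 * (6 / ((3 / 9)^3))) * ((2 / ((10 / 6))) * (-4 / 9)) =1112 / 3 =370.67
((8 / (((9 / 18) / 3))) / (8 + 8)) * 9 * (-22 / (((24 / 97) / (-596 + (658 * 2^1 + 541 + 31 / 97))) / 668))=-2022779484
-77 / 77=-1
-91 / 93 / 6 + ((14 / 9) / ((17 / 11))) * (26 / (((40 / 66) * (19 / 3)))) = 5997173 / 901170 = 6.65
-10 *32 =-320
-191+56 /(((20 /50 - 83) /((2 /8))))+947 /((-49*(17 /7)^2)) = -3315504 /17051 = -194.45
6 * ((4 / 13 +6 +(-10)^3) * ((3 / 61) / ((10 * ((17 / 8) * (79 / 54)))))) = -50225184 / 5324995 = -9.43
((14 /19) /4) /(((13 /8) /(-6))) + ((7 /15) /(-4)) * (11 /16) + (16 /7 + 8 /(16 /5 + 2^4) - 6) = -6735613 /1659840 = -4.06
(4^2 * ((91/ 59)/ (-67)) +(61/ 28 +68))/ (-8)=-7726877/ 885472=-8.73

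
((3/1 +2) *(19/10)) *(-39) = -741/2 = -370.50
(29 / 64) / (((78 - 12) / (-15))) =-145 / 1408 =-0.10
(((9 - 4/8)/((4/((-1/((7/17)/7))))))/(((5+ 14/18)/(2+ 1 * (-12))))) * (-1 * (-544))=442170/13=34013.08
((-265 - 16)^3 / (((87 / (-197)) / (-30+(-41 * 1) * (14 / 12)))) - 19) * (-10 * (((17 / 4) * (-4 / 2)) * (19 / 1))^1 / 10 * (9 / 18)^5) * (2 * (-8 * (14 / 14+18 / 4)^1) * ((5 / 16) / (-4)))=-36263296455224905 / 267264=-135683430822.05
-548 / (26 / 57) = -15618 / 13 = -1201.38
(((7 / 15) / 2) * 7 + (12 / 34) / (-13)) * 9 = 31947 / 2210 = 14.46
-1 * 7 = -7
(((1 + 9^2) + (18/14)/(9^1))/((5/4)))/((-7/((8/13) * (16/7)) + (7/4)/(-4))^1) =-58880/4851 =-12.14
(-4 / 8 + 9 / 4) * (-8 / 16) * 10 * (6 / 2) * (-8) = 210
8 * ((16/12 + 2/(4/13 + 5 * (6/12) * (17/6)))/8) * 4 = 22192/3459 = 6.42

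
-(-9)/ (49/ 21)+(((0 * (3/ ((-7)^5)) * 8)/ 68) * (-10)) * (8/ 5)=27/ 7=3.86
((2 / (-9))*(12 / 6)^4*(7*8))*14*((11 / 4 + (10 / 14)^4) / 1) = -1233536 / 147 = -8391.40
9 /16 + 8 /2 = 4.56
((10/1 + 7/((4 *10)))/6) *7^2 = 19943/240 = 83.10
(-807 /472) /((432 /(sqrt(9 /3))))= -269 *sqrt(3) /67968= -0.01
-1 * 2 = -2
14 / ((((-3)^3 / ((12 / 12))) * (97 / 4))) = -56 / 2619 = -0.02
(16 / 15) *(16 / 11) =256 / 165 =1.55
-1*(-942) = 942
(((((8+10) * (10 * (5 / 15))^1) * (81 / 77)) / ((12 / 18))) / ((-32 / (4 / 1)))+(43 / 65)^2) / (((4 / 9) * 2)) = -133475697 / 10410400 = -12.82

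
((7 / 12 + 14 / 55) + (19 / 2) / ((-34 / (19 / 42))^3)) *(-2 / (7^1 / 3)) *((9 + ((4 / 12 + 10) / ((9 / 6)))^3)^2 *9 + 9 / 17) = -136805832185168873054129 / 187566627617883360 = -729371.92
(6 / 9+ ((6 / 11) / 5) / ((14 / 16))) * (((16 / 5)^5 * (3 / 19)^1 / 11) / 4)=0.95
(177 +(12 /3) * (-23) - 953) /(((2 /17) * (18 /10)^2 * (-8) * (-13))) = -92225 /4212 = -21.90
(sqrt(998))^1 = sqrt(998) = 31.59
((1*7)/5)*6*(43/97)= 1806/485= 3.72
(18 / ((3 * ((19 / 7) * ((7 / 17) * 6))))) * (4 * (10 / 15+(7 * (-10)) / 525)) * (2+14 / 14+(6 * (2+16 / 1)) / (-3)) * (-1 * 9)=53856 / 95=566.91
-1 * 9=-9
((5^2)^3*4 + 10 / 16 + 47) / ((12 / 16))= 500381 / 6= 83396.83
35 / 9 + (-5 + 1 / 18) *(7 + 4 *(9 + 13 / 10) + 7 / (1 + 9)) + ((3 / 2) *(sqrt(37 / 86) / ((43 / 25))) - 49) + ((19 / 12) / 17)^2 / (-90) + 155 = -494003089 / 3745440 + 75 *sqrt(3182) / 7396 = -131.32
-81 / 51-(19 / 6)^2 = -7109 / 612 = -11.62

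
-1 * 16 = -16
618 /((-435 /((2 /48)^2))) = -103 /41760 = -0.00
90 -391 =-301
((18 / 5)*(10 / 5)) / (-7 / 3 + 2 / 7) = -756 / 215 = -3.52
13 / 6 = 2.17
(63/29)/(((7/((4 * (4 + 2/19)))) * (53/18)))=1.73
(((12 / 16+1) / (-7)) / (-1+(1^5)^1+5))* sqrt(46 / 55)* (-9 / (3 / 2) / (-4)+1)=-sqrt(2530) / 440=-0.11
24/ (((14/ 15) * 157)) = 180/ 1099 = 0.16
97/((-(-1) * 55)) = 97/55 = 1.76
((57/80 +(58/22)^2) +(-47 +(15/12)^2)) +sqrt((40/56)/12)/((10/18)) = -182829/4840 +3 * sqrt(105)/70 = -37.34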